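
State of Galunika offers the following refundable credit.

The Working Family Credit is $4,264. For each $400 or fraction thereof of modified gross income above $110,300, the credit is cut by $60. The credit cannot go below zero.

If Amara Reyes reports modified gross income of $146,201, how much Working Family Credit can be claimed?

Working Family Credit: income exceeds $110,300 by $35,901 → 90 increments × $60 = $5,400 ≥ base, so the credit is $0.

$0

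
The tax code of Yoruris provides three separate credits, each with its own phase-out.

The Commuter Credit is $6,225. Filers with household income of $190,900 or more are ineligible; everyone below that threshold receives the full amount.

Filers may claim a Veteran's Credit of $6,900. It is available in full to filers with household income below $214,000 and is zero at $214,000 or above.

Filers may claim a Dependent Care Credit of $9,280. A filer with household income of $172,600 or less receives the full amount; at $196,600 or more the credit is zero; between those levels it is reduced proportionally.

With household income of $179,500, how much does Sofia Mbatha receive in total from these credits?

Commuter Credit: $179,500 is below the $190,900 cutoff, so the full $6,225 applies.
Veteran's Credit: $179,500 is below the $214,000 cutoff, so the full $6,900 applies.
Dependent Care Credit: $179,500 is $6,900 into a $24,000 phase-out range, leaving 17,100/24,000 of the credit: $9,280 × 17,100/24,000 = $6,612.
Total: $6,225 + $6,900 + $6,612 = $19,737.

$19,737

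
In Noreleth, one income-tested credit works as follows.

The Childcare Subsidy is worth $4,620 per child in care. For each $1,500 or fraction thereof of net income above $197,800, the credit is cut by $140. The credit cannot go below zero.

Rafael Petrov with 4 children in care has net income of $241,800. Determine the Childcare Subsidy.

Childcare Subsidy: base = 4 × $4,620 = $18,480. income exceeds $197,800 by $44,000, which is 30 full-or-partial $1,500 increments; reduction = 30 × $140 = $4,200, leaving $14,280.

$14,280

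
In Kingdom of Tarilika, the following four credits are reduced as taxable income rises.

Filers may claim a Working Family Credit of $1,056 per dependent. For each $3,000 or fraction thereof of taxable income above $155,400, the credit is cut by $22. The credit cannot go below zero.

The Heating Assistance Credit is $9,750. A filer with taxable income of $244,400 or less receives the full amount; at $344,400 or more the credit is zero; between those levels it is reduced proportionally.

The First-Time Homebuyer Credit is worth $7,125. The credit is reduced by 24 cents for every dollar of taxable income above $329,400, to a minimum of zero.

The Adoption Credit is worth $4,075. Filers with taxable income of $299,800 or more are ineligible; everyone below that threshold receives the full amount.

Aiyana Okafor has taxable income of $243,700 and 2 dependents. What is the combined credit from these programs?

Working Family Credit: base = 2 × $1,056 = $2,112. income exceeds $155,400 by $88,300, which is 30 full-or-partial $3,000 increments; reduction = 30 × $22 = $660, leaving $1,452.
Heating Assistance Credit: $243,700 is at or below the $244,400 threshold, so the full $9,750 applies.
First-Time Homebuyer Credit: $243,700 is at or below the $329,400 threshold, so the full $7,125 applies.
Adoption Credit: $243,700 is below the $299,800 cutoff, so the full $4,075 applies.
Total: $1,452 + $9,750 + $7,125 + $4,075 = $22,402.

$22,402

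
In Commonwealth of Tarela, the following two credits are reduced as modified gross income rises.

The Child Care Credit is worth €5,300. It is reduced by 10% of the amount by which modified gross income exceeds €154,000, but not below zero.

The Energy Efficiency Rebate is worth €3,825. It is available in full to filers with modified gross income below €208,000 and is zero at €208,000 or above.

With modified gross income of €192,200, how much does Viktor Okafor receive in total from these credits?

Child Care Credit: 10% of the €38,200 excess over €154,000 is €3,820; credit = €5,300 − €3,820 = €1,480.
Energy Efficiency Rebate: €192,200 is below the €208,000 cutoff, so the full €3,825 applies.
Total: €1,480 + €3,825 = €5,305.

€5,305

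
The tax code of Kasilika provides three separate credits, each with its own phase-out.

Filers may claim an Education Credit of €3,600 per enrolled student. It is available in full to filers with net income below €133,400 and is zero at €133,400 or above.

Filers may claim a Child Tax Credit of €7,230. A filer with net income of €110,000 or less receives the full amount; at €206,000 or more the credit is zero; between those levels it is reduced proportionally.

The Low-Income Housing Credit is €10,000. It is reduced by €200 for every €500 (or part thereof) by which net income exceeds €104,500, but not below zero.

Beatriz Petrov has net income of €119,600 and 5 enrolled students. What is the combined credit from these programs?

Education Credit: base = 5 × €3,600 = €18,000. €119,600 is below the €133,400 cutoff, so the full €18,000 applies.
Child Tax Credit: €119,600 is €9,600 into a €96,000 phase-out range, leaving 86,400/96,000 of the credit: €7,230 × 86,400/96,000 = €6,507.
Low-Income Housing Credit: income exceeds €104,500 by €15,100, which is 31 full-or-partial €500 increments; reduction = 31 × €200 = €6,200, leaving €3,800.
Total: €18,000 + €6,507 + €3,800 = €28,307.

€28,307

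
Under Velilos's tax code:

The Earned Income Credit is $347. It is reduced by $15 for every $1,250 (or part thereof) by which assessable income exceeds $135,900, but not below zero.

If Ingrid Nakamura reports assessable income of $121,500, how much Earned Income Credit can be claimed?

Earned Income Credit: $121,500 is at or below the $135,900 threshold, so the full $347 applies.

$347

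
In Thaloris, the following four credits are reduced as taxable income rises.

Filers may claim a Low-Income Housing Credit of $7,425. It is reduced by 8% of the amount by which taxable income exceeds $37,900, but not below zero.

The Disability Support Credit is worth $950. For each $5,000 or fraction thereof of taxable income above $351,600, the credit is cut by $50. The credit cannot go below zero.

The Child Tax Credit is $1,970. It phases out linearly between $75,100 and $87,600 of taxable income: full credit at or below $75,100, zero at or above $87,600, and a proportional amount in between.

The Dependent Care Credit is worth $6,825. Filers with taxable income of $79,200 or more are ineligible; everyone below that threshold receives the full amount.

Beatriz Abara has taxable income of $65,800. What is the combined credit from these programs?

$14,938

Low-Income Housing Credit: 8% of the $27,900 excess over $37,900 is $2,232; credit = $7,425 − $2,232 = $5,193.
Disability Support Credit: $65,800 is at or below the $351,600 threshold, so the full $950 applies.
Child Tax Credit: $65,800 is at or below the $75,100 threshold, so the full $1,970 applies.
Dependent Care Credit: $65,800 is below the $79,200 cutoff, so the full $6,825 applies.
Total: $5,193 + $950 + $1,970 + $6,825 = $14,938.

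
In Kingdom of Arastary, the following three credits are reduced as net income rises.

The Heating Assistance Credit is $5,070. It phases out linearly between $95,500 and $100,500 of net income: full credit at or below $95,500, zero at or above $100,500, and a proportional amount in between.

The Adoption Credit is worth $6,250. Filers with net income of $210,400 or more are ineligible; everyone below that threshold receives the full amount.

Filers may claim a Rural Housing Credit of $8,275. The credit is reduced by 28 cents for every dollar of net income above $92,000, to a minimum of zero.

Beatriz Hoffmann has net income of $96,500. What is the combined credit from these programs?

$17,321

Heating Assistance Credit: $96,500 is $1,000 into a $5,000 phase-out range, leaving 4,000/5,000 of the credit: $5,070 × 4,000/5,000 = $4,056.
Adoption Credit: $96,500 is below the $210,400 cutoff, so the full $6,250 applies.
Rural Housing Credit: 28% of the $4,500 excess over $92,000 is $1,260; credit = $8,275 − $1,260 = $7,015.
Total: $4,056 + $6,250 + $7,015 = $17,321.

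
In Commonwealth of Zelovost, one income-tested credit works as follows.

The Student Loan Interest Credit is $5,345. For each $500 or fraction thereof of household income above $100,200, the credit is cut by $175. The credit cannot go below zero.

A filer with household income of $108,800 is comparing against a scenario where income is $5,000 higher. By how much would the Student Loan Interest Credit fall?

At $108,800 — income exceeds $100,200 by $8,600, which is 18 full-or-partial $500 increments; reduction = 18 × $175 = $3,150, leaving $2,195.
At $113,800 — income exceeds $100,200 by $13,600, which is 28 full-or-partial $500 increments; reduction = 28 × $175 = $4,900, leaving $445.
Lost: $2,195 − $445 = $1,750.

$1,750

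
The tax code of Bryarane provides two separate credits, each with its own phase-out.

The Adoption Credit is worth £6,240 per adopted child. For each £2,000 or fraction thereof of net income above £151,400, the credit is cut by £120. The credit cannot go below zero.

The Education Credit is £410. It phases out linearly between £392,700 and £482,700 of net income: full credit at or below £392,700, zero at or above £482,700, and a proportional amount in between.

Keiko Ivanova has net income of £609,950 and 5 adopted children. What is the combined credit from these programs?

Adoption Credit: base = 5 × £6,240 = £31,200. income exceeds £151,400 by £458,550, which is 230 full-or-partial £2,000 increments; reduction = 230 × £120 = £27,600, leaving £3,600.
Education Credit: £609,950 is at or above £482,700, so the credit is £0.
Total: £3,600 + £0 = £3,600.

£3,600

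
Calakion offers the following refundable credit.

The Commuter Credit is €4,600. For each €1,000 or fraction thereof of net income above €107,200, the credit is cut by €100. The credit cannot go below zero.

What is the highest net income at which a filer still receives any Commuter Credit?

€152,200

After 45 increments the reduction is 45 × €100 = €4,500, leaving €100; one more increment wipes it out. Increment 45 ends at excess 45 × €1,000 = €45,000, so the highest qualifying income is €107,200 + €45,000 = €152,200.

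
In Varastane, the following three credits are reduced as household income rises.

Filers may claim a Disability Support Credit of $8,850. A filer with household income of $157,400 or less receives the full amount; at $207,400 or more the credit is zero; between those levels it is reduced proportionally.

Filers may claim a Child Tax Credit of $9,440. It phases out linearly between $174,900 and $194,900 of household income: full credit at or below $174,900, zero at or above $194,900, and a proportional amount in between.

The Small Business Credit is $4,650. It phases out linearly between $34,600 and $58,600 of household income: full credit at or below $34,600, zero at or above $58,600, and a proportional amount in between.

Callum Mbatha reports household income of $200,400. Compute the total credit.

Disability Support Credit: $200,400 is $43,000 into a $50,000 phase-out range, leaving 7,000/50,000 of the credit: $8,850 × 7,000/50,000 = $1,239.
Child Tax Credit: $200,400 is at or above $194,900, so the credit is $0.
Small Business Credit: $200,400 is at or above $58,600, so the credit is $0.
Total: $1,239 + $0 + $0 = $1,239.

$1,239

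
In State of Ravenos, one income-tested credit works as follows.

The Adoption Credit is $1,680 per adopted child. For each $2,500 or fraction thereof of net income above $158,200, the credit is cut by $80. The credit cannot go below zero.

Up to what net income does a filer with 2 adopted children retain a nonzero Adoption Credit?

$260,700

Full credit = 2 × $1,680 = $3,360.
After 41 increments the reduction is 41 × $80 = $3,280, leaving $80; one more increment wipes it out. Increment 41 ends at excess 41 × $2,500 = $102,500, so the highest qualifying income is $158,200 + $102,500 = $260,700.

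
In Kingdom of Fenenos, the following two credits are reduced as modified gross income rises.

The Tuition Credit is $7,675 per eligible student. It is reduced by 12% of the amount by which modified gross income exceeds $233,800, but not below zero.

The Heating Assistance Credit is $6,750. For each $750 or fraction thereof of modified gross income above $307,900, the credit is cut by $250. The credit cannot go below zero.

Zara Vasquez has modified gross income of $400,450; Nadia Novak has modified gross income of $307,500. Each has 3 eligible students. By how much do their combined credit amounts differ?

Zara ($400,450): Tuition Credit: base = 3 × $7,675 = $23,025. 12% of the $166,650 excess over $233,800 is $19,998; credit = $23,025 − $19,998 = $3,027. Heating Assistance Credit: income exceeds $307,900 by $92,550 → 124 increments × $250 = $31,000 ≥ base, so the credit is $0. total $3,027 + $0 = $3,027
Nadia ($307,500): Tuition Credit: base = 3 × $7,675 = $23,025. 12% of the $73,700 excess over $233,800 is $8,844; credit = $23,025 − $8,844 = $14,181. Heating Assistance Credit: $307,500 is at or below the $307,900 threshold, so the full $6,750 applies. total $14,181 + $6,750 = $20,931
Difference: |$3,027 − $20,931| = $17,904.

$17,904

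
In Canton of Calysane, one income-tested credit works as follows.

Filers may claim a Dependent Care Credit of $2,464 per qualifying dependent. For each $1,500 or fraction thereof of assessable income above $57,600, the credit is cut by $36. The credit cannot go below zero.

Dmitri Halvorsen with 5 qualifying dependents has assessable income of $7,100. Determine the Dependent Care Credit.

$12,320

Dependent Care Credit: base = 5 × $2,464 = $12,320. $7,100 is at or below the $57,600 threshold, so the full $12,320 applies.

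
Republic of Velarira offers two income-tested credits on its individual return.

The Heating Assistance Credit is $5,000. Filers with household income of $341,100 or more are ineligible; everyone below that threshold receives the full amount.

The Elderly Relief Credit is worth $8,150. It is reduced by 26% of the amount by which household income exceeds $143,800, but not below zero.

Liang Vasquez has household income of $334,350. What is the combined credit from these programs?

$5,000

Heating Assistance Credit: $334,350 is below the $341,100 cutoff, so the full $5,000 applies.
Elderly Relief Credit: 26% of the $190,550 excess over $143,800 is $49,543 ≥ base, so the credit is $0.
Total: $5,000 + $0 = $5,000.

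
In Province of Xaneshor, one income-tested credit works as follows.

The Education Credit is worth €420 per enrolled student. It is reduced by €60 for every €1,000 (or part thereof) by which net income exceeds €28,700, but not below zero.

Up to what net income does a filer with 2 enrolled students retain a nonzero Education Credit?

Full credit = 2 × €420 = €840.
After 13 increments the reduction is 13 × €60 = €780, leaving €60; one more increment wipes it out. Increment 13 ends at excess 13 × €1,000 = €13,000, so the highest qualifying income is €28,700 + €13,000 = €41,700.

€41,700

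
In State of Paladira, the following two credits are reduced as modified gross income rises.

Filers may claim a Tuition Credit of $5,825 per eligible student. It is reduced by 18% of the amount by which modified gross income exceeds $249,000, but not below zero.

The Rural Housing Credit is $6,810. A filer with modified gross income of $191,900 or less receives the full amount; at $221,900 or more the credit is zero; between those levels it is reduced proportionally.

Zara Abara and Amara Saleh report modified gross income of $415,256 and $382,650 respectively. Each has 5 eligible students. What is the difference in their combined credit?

Zara ($415,256): Tuition Credit: base = 5 × $5,825 = $29,125. 18% of the $166,256 excess over $249,000 is $29,926.08 ≥ base, so the credit is $0. Rural Housing Credit: $415,256 is at or above $221,900, so the credit is $0. total $0 + $0 = $0
Amara ($382,650): Tuition Credit: base = 5 × $5,825 = $29,125. 18% of the $133,650 excess over $249,000 is $24,057; credit = $29,125 − $24,057 = $5,068. Rural Housing Credit: $382,650 is at or above $221,900, so the credit is $0. total $5,068 + $0 = $5,068
Difference: |$0 − $5,068| = $5,068.

$5,068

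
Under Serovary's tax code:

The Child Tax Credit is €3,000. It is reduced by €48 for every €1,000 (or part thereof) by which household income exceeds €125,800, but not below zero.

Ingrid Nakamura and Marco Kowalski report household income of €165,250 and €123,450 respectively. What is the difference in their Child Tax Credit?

Ingrid (€165,250): Child Tax Credit: income exceeds €125,800 by €39,450, which is 40 full-or-partial €1,000 increments; reduction = 40 × €48 = €1,920, leaving €1,080.
Marco (€123,450): Child Tax Credit: €123,450 is at or below the €125,800 threshold, so the full €3,000 applies.
Difference: |€1,080 − €3,000| = €1,920.

€1,920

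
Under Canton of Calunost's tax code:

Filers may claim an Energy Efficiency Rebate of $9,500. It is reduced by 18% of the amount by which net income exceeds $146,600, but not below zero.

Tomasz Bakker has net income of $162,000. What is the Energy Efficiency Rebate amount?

Energy Efficiency Rebate: 18% of the $15,400 excess over $146,600 is $2,772; credit = $9,500 − $2,772 = $6,728.

$6,728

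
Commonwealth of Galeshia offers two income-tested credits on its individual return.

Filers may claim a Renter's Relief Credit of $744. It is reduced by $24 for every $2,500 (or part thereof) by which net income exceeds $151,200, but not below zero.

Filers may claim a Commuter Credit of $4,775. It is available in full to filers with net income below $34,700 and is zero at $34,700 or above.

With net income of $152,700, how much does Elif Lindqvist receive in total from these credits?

Renter's Relief Credit: income exceeds $151,200 by $1,500, which is 1 full-or-partial $2,500 increment; reduction = 1 × $24 = $24, leaving $720.
Commuter Credit: $152,700 meets or exceeds the $34,700 cutoff, so the credit is $0.
Total: $720 + $0 = $720.

$720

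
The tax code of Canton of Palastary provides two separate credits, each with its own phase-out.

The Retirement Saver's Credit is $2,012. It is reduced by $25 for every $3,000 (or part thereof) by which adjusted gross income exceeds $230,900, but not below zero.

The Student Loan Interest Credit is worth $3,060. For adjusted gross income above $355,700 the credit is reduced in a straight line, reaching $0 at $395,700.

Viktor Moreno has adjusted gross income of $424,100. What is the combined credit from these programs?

Retirement Saver's Credit: income exceeds $230,900 by $193,200, which is 65 full-or-partial $3,000 increments; reduction = 65 × $25 = $1,625, leaving $387.
Student Loan Interest Credit: $424,100 is at or above $395,700, so the credit is $0.
Total: $387 + $0 = $387.

$387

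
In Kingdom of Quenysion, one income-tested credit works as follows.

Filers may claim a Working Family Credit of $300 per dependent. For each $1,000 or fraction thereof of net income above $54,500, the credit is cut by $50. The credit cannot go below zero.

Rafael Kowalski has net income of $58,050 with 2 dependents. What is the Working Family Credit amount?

Working Family Credit: base = 2 × $300 = $600. income exceeds $54,500 by $3,550, which is 4 full-or-partial $1,000 increments; reduction = 4 × $50 = $200, leaving $400.

$400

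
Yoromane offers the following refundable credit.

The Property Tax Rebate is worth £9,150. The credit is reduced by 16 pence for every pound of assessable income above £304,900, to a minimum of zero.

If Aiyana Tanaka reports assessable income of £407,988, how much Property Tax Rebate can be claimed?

£0

Property Tax Rebate: 16% of the £103,088 excess over £304,900 is £16,494.08 ≥ base, so the credit is £0.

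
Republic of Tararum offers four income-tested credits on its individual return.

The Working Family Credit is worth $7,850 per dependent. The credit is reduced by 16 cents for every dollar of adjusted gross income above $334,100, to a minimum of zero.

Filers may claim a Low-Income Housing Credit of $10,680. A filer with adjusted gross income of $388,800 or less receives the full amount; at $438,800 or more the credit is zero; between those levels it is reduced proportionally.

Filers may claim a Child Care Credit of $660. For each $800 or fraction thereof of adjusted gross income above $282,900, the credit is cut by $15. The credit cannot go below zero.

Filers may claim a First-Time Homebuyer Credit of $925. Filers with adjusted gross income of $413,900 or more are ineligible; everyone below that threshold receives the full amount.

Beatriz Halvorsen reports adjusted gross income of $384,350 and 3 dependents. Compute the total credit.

Working Family Credit: base = 3 × $7,850 = $23,550. 16% of the $50,250 excess over $334,100 is $8,040; credit = $23,550 − $8,040 = $15,510.
Low-Income Housing Credit: $384,350 is at or below the $388,800 threshold, so the full $10,680 applies.
Child Care Credit: income exceeds $282,900 by $101,450 → 127 increments × $15 = $1,905 ≥ base, so the credit is $0.
First-Time Homebuyer Credit: $384,350 is below the $413,900 cutoff, so the full $925 applies.
Total: $15,510 + $10,680 + $0 + $925 = $27,115.

$27,115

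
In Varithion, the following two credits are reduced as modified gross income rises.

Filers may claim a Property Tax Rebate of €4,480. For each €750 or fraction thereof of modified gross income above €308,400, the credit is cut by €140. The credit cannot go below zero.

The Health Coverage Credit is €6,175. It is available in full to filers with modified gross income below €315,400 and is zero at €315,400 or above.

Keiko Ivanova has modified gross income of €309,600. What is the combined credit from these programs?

Property Tax Rebate: income exceeds €308,400 by €1,200, which is 2 full-or-partial €750 increments; reduction = 2 × €140 = €280, leaving €4,200.
Health Coverage Credit: €309,600 is below the €315,400 cutoff, so the full €6,175 applies.
Total: €4,200 + €6,175 = €10,375.

€10,375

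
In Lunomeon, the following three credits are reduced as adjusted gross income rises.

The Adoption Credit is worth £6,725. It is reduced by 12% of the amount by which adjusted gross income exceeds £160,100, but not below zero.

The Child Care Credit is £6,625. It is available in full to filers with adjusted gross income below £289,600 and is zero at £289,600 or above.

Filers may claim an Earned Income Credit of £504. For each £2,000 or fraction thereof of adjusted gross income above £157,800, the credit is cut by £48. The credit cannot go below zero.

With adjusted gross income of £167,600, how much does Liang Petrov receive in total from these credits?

£12,714

Adoption Credit: 12% of the £7,500 excess over £160,100 is £900; credit = £6,725 − £900 = £5,825.
Child Care Credit: £167,600 is below the £289,600 cutoff, so the full £6,625 applies.
Earned Income Credit: income exceeds £157,800 by £9,800, which is 5 full-or-partial £2,000 increments; reduction = 5 × £48 = £240, leaving £264.
Total: £5,825 + £6,625 + £264 = £12,714.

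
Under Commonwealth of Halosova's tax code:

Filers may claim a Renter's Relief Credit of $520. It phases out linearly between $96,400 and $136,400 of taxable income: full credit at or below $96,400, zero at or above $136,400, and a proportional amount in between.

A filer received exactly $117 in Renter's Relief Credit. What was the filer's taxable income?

$127,400

$117 is 117/520 of the full $520, so 403/520 of the $40,000 range has been used: income = $96,400 + $40,000 × 403/520 = $127,400.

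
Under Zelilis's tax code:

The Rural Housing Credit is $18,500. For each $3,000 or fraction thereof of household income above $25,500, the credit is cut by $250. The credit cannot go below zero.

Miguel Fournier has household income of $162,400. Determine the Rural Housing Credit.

Rural Housing Credit: income exceeds $25,500 by $136,900, which is 46 full-or-partial $3,000 increments; reduction = 46 × $250 = $11,500, leaving $7,000.

$7,000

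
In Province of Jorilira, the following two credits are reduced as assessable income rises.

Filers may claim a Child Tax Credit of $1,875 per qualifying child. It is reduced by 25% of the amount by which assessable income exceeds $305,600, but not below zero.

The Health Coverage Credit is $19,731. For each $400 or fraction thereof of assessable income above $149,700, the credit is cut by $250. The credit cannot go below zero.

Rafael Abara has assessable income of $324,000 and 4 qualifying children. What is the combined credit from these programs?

Child Tax Credit: base = 4 × $1,875 = $7,500. 25% of the $18,400 excess over $305,600 is $4,600; credit = $7,500 − $4,600 = $2,900.
Health Coverage Credit: income exceeds $149,700 by $174,300 → 436 increments × $250 = $109,000 ≥ base, so the credit is $0.
Total: $2,900 + $0 = $2,900.

$2,900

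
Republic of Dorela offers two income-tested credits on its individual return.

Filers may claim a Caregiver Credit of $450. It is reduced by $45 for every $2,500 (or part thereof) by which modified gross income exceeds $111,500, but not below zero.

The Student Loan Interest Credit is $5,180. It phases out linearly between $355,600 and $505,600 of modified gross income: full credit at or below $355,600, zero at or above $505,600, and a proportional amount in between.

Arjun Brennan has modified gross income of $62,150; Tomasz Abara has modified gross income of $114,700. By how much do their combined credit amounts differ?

$90

Arjun ($62,150): Caregiver Credit: $62,150 is at or below the $111,500 threshold, so the full $450 applies. Student Loan Interest Credit: $62,150 is at or below the $355,600 threshold, so the full $5,180 applies. total $450 + $5,180 = $5,630
Tomasz ($114,700): Caregiver Credit: income exceeds $111,500 by $3,200, which is 2 full-or-partial $2,500 increments; reduction = 2 × $45 = $90, leaving $360. Student Loan Interest Credit: $114,700 is at or below the $355,600 threshold, so the full $5,180 applies. total $360 + $5,180 = $5,540
Difference: |$5,630 − $5,540| = $90.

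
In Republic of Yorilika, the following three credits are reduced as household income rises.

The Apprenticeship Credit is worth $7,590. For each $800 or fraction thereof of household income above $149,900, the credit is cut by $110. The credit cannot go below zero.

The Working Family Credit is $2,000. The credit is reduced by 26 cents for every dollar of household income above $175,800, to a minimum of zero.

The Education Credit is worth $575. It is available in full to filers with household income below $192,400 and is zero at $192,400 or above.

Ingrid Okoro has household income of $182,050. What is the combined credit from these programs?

$4,030

Apprenticeship Credit: income exceeds $149,900 by $32,150, which is 41 full-or-partial $800 increments; reduction = 41 × $110 = $4,510, leaving $3,080.
Working Family Credit: 26% of the $6,250 excess over $175,800 is $1,625; credit = $2,000 − $1,625 = $375.
Education Credit: $182,050 is below the $192,400 cutoff, so the full $575 applies.
Total: $3,080 + $375 + $575 = $4,030.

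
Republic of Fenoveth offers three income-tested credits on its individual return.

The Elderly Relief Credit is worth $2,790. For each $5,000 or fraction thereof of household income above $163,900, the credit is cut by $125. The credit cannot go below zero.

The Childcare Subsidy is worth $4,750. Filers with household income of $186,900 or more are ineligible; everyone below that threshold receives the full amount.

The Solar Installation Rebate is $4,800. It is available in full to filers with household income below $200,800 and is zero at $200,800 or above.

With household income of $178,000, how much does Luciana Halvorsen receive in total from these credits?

Elderly Relief Credit: income exceeds $163,900 by $14,100, which is 3 full-or-partial $5,000 increments; reduction = 3 × $125 = $375, leaving $2,415.
Childcare Subsidy: $178,000 is below the $186,900 cutoff, so the full $4,750 applies.
Solar Installation Rebate: $178,000 is below the $200,800 cutoff, so the full $4,800 applies.
Total: $2,415 + $4,750 + $4,800 = $11,965.

$11,965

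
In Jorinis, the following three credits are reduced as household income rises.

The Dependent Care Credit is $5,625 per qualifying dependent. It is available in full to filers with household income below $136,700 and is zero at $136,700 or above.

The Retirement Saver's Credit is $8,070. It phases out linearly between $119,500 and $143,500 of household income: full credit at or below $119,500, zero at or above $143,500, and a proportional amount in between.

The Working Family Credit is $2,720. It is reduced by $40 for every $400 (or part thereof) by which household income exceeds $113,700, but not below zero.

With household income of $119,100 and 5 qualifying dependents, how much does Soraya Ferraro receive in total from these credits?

Dependent Care Credit: base = 5 × $5,625 = $28,125. $119,100 is below the $136,700 cutoff, so the full $28,125 applies.
Retirement Saver's Credit: $119,100 is at or below the $119,500 threshold, so the full $8,070 applies.
Working Family Credit: income exceeds $113,700 by $5,400, which is 14 full-or-partial $400 increments; reduction = 14 × $40 = $560, leaving $2,160.
Total: $28,125 + $8,070 + $2,160 = $38,355.

$38,355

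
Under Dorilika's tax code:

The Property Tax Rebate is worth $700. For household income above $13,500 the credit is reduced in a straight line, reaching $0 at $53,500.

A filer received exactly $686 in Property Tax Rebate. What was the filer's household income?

$14,300

$686 is 686/700 of the full $700, so 14/700 of the $40,000 range has been used: income = $13,500 + $40,000 × 14/700 = $14,300.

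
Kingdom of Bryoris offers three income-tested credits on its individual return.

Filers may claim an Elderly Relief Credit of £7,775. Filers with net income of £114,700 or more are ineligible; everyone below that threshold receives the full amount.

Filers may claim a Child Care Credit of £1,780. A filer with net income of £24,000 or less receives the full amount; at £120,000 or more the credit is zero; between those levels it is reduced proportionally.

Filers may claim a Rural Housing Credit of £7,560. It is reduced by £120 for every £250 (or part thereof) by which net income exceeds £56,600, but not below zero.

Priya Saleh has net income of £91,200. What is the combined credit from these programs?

Elderly Relief Credit: £91,200 is below the £114,700 cutoff, so the full £7,775 applies.
Child Care Credit: £91,200 is £67,200 into a £96,000 phase-out range, leaving 28,800/96,000 of the credit: £1,780 × 28,800/96,000 = £534.
Rural Housing Credit: income exceeds £56,600 by £34,600 → 139 increments × £120 = £16,680 ≥ base, so the credit is £0.
Total: £7,775 + £534 + £0 = £8,309.

£8,309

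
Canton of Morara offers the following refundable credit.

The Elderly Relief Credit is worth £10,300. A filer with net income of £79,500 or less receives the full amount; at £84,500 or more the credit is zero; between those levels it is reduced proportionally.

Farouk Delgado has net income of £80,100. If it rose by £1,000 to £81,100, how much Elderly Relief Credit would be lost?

£2,060

At £80,100 — £80,100 is £600 into a £5,000 phase-out range, leaving 4,400/5,000 of the credit: £10,300 × 4,400/5,000 = £9,064.
At £81,100 — £81,100 is £1,600 into a £5,000 phase-out range, leaving 3,400/5,000 of the credit: £10,300 × 3,400/5,000 = £7,004.
Lost: £9,064 − £7,004 = £2,060.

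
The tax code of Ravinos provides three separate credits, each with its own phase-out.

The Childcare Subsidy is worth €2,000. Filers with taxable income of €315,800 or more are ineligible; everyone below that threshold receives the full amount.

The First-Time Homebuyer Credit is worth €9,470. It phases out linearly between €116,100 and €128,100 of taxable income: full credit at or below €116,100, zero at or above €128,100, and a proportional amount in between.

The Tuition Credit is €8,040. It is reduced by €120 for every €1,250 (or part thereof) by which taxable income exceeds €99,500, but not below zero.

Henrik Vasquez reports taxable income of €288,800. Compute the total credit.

Childcare Subsidy: €288,800 is below the €315,800 cutoff, so the full €2,000 applies.
First-Time Homebuyer Credit: €288,800 is at or above €128,100, so the credit is €0.
Tuition Credit: income exceeds €99,500 by €189,300 → 152 increments × €120 = €18,240 ≥ base, so the credit is €0.
Total: €2,000 + €0 + €0 = €2,000.

€2,000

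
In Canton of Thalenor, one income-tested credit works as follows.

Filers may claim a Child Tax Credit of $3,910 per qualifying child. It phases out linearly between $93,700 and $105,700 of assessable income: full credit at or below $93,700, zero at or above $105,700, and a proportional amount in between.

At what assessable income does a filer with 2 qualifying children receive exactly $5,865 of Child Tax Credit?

$96,700

Full credit = 2 × $3,910 = $7,820.
$5,865 is 5,865/7,820 of the full $7,820, so 1,955/7,820 of the $12,000 range has been used: income = $93,700 + $12,000 × 1,955/7,820 = $96,700.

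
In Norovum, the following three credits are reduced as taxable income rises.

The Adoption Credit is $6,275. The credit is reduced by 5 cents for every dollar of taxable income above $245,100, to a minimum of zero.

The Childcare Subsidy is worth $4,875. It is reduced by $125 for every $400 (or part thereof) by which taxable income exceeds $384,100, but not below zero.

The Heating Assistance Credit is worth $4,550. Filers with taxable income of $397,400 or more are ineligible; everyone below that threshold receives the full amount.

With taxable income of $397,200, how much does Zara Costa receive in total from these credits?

Adoption Credit: 5% of the $152,100 excess over $245,100 is $7,605 ≥ base, so the credit is $0.
Childcare Subsidy: income exceeds $384,100 by $13,100, which is 33 full-or-partial $400 increments; reduction = 33 × $125 = $4,125, leaving $750.
Heating Assistance Credit: $397,200 is below the $397,400 cutoff, so the full $4,550 applies.
Total: $0 + $750 + $4,550 = $5,300.

$5,300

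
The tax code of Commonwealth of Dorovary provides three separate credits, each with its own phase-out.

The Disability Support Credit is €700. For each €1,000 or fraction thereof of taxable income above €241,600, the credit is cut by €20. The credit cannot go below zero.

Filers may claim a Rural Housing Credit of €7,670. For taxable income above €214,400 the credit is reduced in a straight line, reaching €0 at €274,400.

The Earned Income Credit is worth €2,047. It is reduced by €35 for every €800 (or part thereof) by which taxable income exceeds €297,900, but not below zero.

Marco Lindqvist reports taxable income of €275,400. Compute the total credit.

€2,067

Disability Support Credit: income exceeds €241,600 by €33,800, which is 34 full-or-partial €1,000 increments; reduction = 34 × €20 = €680, leaving €20.
Rural Housing Credit: €275,400 is at or above €274,400, so the credit is €0.
Earned Income Credit: €275,400 is at or below the €297,900 threshold, so the full €2,047 applies.
Total: €20 + €0 + €2,047 = €2,067.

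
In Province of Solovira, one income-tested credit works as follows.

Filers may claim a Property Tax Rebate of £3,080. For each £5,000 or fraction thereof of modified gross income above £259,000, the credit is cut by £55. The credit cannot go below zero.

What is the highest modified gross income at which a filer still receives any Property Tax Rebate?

After 55 increments the reduction is 55 × £55 = £3,025, leaving £55; one more increment wipes it out. Increment 55 ends at excess 55 × £5,000 = £275,000, so the highest qualifying income is £259,000 + £275,000 = £534,000.

£534,000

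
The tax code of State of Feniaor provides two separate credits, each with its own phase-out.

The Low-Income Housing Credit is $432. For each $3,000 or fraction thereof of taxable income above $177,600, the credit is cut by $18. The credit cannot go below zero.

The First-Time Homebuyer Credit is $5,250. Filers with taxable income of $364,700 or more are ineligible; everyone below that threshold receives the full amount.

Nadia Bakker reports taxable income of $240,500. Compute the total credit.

$5,304

Low-Income Housing Credit: income exceeds $177,600 by $62,900, which is 21 full-or-partial $3,000 increments; reduction = 21 × $18 = $378, leaving $54.
First-Time Homebuyer Credit: $240,500 is below the $364,700 cutoff, so the full $5,250 applies.
Total: $54 + $5,250 = $5,304.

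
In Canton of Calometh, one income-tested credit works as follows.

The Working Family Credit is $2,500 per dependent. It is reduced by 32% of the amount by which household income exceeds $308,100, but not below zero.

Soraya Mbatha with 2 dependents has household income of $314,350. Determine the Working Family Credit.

$3,000

Working Family Credit: base = 2 × $2,500 = $5,000. 32% of the $6,250 excess over $308,100 is $2,000; credit = $5,000 − $2,000 = $3,000.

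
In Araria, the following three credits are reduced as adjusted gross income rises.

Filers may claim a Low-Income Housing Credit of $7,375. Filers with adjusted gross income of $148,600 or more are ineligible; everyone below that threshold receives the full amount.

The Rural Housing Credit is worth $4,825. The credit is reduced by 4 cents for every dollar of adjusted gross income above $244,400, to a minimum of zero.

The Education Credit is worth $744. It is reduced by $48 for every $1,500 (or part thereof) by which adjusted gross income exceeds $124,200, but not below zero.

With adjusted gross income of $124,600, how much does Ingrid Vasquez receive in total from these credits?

Low-Income Housing Credit: $124,600 is below the $148,600 cutoff, so the full $7,375 applies.
Rural Housing Credit: $124,600 is at or below the $244,400 threshold, so the full $4,825 applies.
Education Credit: income exceeds $124,200 by $400, which is 1 full-or-partial $1,500 increment; reduction = 1 × $48 = $48, leaving $696.
Total: $7,375 + $4,825 + $696 = $12,896.

$12,896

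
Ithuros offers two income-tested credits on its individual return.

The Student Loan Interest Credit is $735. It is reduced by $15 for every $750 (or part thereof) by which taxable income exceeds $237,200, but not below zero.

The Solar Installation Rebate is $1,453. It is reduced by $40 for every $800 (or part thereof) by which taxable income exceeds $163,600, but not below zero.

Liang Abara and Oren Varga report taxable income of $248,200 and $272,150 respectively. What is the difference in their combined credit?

$480

Liang ($248,200): Student Loan Interest Credit: income exceeds $237,200 by $11,000, which is 15 full-or-partial $750 increments; reduction = 15 × $15 = $225, leaving $510. Solar Installation Rebate: income exceeds $163,600 by $84,600 → 106 increments × $40 = $4,240 ≥ base, so the credit is $0. total $510 + $0 = $510
Oren ($272,150): Student Loan Interest Credit: income exceeds $237,200 by $34,950, which is 47 full-or-partial $750 increments; reduction = 47 × $15 = $705, leaving $30. Solar Installation Rebate: income exceeds $163,600 by $108,550 → 136 increments × $40 = $5,440 ≥ base, so the credit is $0. total $30 + $0 = $30
Difference: |$510 − $30| = $480.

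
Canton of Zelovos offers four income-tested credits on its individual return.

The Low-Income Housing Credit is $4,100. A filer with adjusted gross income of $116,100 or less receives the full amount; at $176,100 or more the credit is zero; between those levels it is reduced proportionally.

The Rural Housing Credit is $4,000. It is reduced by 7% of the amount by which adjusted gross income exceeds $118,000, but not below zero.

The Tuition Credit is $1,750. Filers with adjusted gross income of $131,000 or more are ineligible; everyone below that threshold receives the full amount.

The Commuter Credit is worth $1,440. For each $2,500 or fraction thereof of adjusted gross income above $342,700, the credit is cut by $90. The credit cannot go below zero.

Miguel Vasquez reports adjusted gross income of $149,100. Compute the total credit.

Low-Income Housing Credit: $149,100 is $33,000 into a $60,000 phase-out range, leaving 27,000/60,000 of the credit: $4,100 × 27,000/60,000 = $1,845.
Rural Housing Credit: 7% of the $31,100 excess over $118,000 is $2,177; credit = $4,000 − $2,177 = $1,823.
Tuition Credit: $149,100 meets or exceeds the $131,000 cutoff, so the credit is $0.
Commuter Credit: $149,100 is at or below the $342,700 threshold, so the full $1,440 applies.
Total: $1,845 + $1,823 + $0 + $1,440 = $5,108.

$5,108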